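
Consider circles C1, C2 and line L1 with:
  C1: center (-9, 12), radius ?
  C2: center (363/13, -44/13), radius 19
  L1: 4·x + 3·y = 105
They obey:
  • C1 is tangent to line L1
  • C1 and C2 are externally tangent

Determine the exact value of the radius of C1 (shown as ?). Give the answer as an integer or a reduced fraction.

21

1. [C1‖L1]  r_C1² − 441 = 0  ⇒  r_C1 = 21 (r>0 drops 1)
2. [ext C1·C2]  r_C1² + 38r_C1 − 1239 = 0  ⇒  r_C1 = 21 (r>0 drops 1)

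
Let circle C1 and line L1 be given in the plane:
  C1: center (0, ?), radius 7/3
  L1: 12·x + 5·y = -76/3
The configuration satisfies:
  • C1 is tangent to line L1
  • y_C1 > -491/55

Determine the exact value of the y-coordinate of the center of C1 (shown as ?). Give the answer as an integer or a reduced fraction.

1. [C1‖L1]  y_C1² + (152/15)y_C1 − 167/15 = 0  ⇒  y_C1 = -167/15 or 1
2. given y_C1 > -491/55: keep 1

1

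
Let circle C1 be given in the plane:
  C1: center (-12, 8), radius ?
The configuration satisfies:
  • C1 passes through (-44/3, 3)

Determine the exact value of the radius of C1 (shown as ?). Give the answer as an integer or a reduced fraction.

17/3

1. [C1∋P]  r_C1² − 289/9 = 0  ⇒  r_C1 = 17/3 (r>0 drops 1)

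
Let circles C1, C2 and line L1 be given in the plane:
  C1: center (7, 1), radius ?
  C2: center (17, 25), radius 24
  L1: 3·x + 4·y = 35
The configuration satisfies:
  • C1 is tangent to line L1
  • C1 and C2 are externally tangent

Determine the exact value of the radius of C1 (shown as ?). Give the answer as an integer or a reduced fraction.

2

1. [C1‖L1]  r_C1² − 4 = 0  ⇒  r_C1 = 2 (r>0 drops 1)
2. [ext C1·C2]  r_C1² + 48r_C1 − 100 = 0  ⇒  r_C1 = 2 (r>0 drops 1)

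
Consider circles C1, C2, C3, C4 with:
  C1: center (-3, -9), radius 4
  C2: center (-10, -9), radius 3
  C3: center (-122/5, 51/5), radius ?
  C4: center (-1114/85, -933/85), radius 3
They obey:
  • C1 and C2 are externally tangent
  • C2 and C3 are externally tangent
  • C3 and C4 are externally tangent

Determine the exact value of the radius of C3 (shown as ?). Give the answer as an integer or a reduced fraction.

1. [ext C2·C3]  r_C3² + 6r_C3 − 567 = 0  ⇒  r_C3 = 21 (r>0 drops 1)
2. [ext C3·C4]  r_C3² + 6r_C3 − 567 = 0  ⇒  r_C3 = 21 (r>0 drops 1)

21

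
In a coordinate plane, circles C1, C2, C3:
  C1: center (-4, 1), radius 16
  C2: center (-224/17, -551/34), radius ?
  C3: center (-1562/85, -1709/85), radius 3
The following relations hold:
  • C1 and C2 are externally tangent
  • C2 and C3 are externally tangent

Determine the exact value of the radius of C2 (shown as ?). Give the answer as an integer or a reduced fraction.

1. [ext C1·C2]  r_C2² + 32r_C2 − 497/4 = 0  ⇒  r_C2 = 7/2 (r>0 drops 1)
2. [ext C2·C3]  r_C2² + 6r_C2 − 133/4 = 0  ⇒  r_C2 = 7/2 (r>0 drops 1)

7/2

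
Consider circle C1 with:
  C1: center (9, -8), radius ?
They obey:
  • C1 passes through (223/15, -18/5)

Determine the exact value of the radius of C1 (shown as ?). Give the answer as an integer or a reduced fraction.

22/3

1. [C1∋P]  r_C1² − 484/9 = 0  ⇒  r_C1 = 22/3 (r>0 drops 1)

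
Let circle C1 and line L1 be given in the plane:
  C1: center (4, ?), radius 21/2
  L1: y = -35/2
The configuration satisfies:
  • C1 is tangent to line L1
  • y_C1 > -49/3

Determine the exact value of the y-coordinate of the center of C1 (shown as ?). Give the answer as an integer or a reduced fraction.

1. [C1‖L1]  y_C1² + 35y_C1 + 196 = 0  ⇒  y_C1 = -28 or -7
2. given y_C1 > -49/3: keep -7

-7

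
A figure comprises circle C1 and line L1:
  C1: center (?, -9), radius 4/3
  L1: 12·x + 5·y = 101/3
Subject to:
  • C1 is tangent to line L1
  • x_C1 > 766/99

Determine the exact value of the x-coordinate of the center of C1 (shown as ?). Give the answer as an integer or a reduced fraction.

1. [C1‖L1]  x_C1² − (118/9)x_C1 + 368/9 = 0  ⇒  x_C1 = 46/9 or 8
2. given x_C1 > 766/99: keep 8

8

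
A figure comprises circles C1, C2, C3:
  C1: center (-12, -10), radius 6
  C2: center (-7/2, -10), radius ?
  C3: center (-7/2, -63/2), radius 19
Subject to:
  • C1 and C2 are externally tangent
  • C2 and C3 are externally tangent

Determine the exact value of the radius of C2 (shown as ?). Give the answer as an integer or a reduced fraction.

1. [ext C1·C2]  r_C2² + 12r_C2 − 145/4 = 0  ⇒  r_C2 = 5/2 (r>0 drops 1)
2. [ext C2·C3]  r_C2² + 38r_C2 − 405/4 = 0  ⇒  r_C2 = 5/2 (r>0 drops 1)

5/2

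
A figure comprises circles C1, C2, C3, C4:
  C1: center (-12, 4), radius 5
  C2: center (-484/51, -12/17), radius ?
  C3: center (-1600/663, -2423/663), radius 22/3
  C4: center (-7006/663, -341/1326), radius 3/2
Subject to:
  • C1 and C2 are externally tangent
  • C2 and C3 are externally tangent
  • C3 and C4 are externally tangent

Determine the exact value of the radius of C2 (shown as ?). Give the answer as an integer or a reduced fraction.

1/3

1. [ext C1·C2]  r_C2² + 10r_C2 − 31/9 = 0  ⇒  r_C2 = 1/3 (r>0 drops 1)
2. [ext C2·C3]  r_C2² + (44/3)r_C2 − 5 = 0  ⇒  r_C2 = 1/3 (r>0 drops 1)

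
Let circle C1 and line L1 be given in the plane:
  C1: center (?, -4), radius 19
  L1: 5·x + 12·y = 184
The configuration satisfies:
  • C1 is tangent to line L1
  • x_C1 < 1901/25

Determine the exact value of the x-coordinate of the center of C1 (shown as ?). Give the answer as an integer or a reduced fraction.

-3

1. [C1‖L1]  x_C1² − (464/5)x_C1 − 1437/5 = 0  ⇒  x_C1 = -3 or 479/5
2. given x_C1 < 1901/25: keep -3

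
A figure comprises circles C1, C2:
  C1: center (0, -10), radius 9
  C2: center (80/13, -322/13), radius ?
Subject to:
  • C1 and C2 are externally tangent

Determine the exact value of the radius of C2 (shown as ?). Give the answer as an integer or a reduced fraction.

7

1. [ext C1·C2]  r_C2² + 18r_C2 − 175 = 0  ⇒  r_C2 = 7 (r>0 drops 1)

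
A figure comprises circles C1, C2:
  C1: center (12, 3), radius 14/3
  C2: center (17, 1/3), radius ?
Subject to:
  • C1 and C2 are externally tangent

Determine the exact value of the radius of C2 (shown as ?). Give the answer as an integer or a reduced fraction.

1. [ext C1·C2]  r_C2² + (28/3)r_C2 − 31/3 = 0  ⇒  r_C2 = 1 (r>0 drops 1)

1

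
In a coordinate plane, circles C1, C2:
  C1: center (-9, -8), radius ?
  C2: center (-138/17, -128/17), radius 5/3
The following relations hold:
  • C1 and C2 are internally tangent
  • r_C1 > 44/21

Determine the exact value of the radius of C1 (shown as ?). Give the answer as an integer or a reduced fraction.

8/3

1. [int C1,C2]  r_C1² − (10/3)r_C1 + 16/9 = 0  ⇒  r_C1 = 2/3 or 8/3
2. given r_C1 > 44/21: keep 8/3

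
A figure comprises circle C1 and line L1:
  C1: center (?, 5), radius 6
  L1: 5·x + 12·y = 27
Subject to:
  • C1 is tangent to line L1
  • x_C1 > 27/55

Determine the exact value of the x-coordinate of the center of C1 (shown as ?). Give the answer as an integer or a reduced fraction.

9

1. [C1‖L1]  x_C1² + (66/5)x_C1 − 999/5 = 0  ⇒  x_C1 = -111/5 or 9
2. given x_C1 > 27/55: keep 9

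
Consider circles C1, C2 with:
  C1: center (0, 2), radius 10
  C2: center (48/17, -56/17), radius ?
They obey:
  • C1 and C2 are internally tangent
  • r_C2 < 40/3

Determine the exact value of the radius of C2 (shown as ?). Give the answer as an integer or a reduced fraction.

4

1. [int C1,C2]  r_C2² − 20r_C2 + 64 = 0  ⇒  r_C2 = 4 or 16
2. given r_C2 < 40/3: keep 4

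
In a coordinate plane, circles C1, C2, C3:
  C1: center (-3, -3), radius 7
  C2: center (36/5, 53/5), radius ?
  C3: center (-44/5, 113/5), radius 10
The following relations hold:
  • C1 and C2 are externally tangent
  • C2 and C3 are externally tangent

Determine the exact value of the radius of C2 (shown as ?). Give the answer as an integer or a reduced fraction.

10

1. [ext C1·C2]  r_C2² + 14r_C2 − 240 = 0  ⇒  r_C2 = 10 (r>0 drops 1)
2. [ext C2·C3]  r_C2² + 20r_C2 − 300 = 0  ⇒  r_C2 = 10 (r>0 drops 1)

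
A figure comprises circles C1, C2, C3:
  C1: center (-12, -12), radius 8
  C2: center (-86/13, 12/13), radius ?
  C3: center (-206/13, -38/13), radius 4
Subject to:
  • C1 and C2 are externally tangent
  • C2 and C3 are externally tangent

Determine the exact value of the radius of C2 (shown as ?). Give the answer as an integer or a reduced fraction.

1. [ext C1·C2]  r_C2² + 16r_C2 − 132 = 0  ⇒  r_C2 = 6 (r>0 drops 1)
2. [ext C2·C3]  r_C2² + 8r_C2 − 84 = 0  ⇒  r_C2 = 6 (r>0 drops 1)

6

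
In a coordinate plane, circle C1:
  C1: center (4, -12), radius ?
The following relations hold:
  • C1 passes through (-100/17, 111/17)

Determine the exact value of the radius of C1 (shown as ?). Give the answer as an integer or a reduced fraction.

1. [C1∋P]  r_C1² − 441 = 0  ⇒  r_C1 = 21 (r>0 drops 1)

21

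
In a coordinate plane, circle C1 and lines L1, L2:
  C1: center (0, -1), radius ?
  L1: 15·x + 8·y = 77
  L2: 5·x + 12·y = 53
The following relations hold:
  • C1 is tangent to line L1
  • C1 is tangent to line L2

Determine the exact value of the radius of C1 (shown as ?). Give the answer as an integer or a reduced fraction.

1. [C1‖L1]  r_C1² − 25 = 0  ⇒  r_C1 = 5 (r>0 drops 1)
2. [C1‖L2]  r_C1² − 25 = 0  ⇒  r_C1 = 5 (r>0 drops 1)

5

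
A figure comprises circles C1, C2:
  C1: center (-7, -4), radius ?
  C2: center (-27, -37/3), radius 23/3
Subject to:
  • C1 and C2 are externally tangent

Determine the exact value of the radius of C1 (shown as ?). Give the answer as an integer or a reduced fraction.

1. [ext C1·C2]  r_C1² + (46/3)r_C1 − 1232/3 = 0  ⇒  r_C1 = 14 (r>0 drops 1)

14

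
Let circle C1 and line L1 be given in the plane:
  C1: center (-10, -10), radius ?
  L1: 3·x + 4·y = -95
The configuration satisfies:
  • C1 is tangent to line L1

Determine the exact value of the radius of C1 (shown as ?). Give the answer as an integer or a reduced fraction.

1. [C1‖L1]  r_C1² − 25 = 0  ⇒  r_C1 = 5 (r>0 drops 1)

5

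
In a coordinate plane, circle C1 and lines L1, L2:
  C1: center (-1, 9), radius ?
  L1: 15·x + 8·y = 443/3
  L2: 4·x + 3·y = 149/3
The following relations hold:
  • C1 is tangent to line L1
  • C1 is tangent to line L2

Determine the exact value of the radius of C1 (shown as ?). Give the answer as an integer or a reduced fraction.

1. [C1‖L1]  r_C1² − 256/9 = 0  ⇒  r_C1 = 16/3 (r>0 drops 1)
2. [C1‖L2]  r_C1² − 256/9 = 0  ⇒  r_C1 = 16/3 (r>0 drops 1)

16/3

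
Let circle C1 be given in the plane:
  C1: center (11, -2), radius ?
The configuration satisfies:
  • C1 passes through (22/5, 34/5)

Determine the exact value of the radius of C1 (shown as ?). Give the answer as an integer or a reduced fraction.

1. [C1∋P]  r_C1² − 121 = 0  ⇒  r_C1 = 11 (r>0 drops 1)

11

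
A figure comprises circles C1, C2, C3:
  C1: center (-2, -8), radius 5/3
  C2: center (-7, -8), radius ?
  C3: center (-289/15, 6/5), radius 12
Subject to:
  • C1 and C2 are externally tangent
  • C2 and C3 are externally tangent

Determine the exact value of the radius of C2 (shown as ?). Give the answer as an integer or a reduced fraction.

1. [ext C1·C2]  r_C2² + (10/3)r_C2 − 200/9 = 0  ⇒  r_C2 = 10/3 (r>0 drops 1)
2. [ext C2·C3]  r_C2² + 24r_C2 − 820/9 = 0  ⇒  r_C2 = 10/3 (r>0 drops 1)

10/3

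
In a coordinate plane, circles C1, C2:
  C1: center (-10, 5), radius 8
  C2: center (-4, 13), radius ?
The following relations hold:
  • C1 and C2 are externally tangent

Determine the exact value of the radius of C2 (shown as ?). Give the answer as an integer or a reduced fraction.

1. [ext C1·C2]  r_C2² + 16r_C2 − 36 = 0  ⇒  r_C2 = 2 (r>0 drops 1)

2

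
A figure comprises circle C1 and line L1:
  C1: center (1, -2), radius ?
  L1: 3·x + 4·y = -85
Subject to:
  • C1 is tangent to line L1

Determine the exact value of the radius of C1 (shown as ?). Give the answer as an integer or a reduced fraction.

16

1. [C1‖L1]  r_C1² − 256 = 0  ⇒  r_C1 = 16 (r>0 drops 1)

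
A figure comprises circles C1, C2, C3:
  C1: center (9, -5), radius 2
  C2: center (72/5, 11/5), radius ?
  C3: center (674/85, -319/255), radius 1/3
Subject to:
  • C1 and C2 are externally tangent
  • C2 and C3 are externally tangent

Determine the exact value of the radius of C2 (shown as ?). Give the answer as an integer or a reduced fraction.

7

1. [ext C1·C2]  r_C2² + 4r_C2 − 77 = 0  ⇒  r_C2 = 7 (r>0 drops 1)
2. [ext C2·C3]  r_C2² + (2/3)r_C2 − 161/3 = 0  ⇒  r_C2 = 7 (r>0 drops 1)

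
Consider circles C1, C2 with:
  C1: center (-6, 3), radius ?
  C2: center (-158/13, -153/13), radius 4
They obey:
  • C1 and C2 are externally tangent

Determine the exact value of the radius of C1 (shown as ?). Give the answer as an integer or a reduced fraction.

12

1. [ext C1·C2]  r_C1² + 8r_C1 − 240 = 0  ⇒  r_C1 = 12 (r>0 drops 1)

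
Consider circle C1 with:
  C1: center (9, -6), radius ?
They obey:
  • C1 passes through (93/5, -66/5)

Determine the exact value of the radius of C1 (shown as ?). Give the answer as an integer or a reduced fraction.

12

1. [C1∋P]  r_C1² − 144 = 0  ⇒  r_C1 = 12 (r>0 drops 1)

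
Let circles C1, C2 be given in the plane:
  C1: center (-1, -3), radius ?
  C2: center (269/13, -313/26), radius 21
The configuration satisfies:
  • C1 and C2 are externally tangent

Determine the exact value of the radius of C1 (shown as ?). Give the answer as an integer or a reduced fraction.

5/2

1. [ext C1·C2]  r_C1² + 42r_C1 − 445/4 = 0  ⇒  r_C1 = 5/2 (r>0 drops 1)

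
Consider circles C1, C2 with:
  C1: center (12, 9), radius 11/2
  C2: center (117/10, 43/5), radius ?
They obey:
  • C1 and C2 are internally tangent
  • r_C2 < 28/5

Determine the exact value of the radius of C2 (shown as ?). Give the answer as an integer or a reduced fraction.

1. [int C1,C2]  r_C2² − 11r_C2 + 30 = 0  ⇒  r_C2 = 5 or 6
2. given r_C2 < 28/5: keep 5

5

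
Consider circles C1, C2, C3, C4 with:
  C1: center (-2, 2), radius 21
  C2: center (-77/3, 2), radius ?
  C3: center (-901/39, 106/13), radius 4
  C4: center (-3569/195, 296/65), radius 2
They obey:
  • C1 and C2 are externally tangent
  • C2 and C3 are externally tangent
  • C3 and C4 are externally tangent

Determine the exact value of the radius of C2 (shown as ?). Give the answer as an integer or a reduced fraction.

1. [ext C1·C2]  r_C2² + 42r_C2 − 1072/9 = 0  ⇒  r_C2 = 8/3 (r>0 drops 1)
2. [ext C2·C3]  r_C2² + 8r_C2 − 256/9 = 0  ⇒  r_C2 = 8/3 (r>0 drops 1)

8/3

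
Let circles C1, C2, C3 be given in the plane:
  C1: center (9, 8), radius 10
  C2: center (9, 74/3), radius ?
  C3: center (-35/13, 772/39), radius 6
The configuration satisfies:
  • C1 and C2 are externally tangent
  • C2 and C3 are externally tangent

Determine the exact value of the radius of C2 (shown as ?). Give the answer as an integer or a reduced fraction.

1. [ext C1·C2]  r_C2² + 20r_C2 − 1600/9 = 0  ⇒  r_C2 = 20/3 (r>0 drops 1)
2. [ext C2·C3]  r_C2² + 12r_C2 − 1120/9 = 0  ⇒  r_C2 = 20/3 (r>0 drops 1)

20/3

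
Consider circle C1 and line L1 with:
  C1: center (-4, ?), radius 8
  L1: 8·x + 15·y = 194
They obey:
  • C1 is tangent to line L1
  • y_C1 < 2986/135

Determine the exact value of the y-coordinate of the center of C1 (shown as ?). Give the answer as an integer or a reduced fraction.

6

1. [C1‖L1]  y_C1² − (452/15)y_C1 + 724/5 = 0  ⇒  y_C1 = 6 or 362/15
2. given y_C1 < 2986/135: keep 6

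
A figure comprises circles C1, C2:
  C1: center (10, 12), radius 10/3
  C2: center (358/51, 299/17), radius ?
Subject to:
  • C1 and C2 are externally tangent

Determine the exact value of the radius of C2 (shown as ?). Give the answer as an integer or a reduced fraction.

1. [ext C1·C2]  r_C2² + (20/3)r_C2 − 29 = 0  ⇒  r_C2 = 3 (r>0 drops 1)

3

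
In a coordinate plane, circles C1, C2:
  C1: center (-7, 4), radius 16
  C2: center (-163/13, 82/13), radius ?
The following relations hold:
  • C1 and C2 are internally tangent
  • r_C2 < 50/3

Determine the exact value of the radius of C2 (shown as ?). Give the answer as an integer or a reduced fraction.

1. [int C1,C2]  r_C2² − 32r_C2 + 220 = 0  ⇒  r_C2 = 10 or 22
2. given r_C2 < 50/3: keep 10

10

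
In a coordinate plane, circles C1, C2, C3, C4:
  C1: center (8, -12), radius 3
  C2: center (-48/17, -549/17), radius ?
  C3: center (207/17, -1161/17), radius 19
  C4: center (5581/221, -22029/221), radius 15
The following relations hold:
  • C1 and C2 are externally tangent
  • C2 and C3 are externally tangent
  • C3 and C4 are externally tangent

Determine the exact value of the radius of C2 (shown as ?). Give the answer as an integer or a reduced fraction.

20

1. [ext C1·C2]  r_C2² + 6r_C2 − 520 = 0  ⇒  r_C2 = 20 (r>0 drops 1)
2. [ext C2·C3]  r_C2² + 38r_C2 − 1160 = 0  ⇒  r_C2 = 20 (r>0 drops 1)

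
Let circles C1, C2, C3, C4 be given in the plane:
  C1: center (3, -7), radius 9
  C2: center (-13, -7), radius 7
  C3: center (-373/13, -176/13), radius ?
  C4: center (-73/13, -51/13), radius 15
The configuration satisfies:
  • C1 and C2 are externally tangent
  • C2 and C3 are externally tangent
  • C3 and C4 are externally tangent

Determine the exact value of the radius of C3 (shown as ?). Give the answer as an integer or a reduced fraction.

1. [ext C2·C3]  r_C3² + 14r_C3 − 240 = 0  ⇒  r_C3 = 10 (r>0 drops 1)
2. [ext C3·C4]  r_C3² + 30r_C3 − 400 = 0  ⇒  r_C3 = 10 (r>0 drops 1)

10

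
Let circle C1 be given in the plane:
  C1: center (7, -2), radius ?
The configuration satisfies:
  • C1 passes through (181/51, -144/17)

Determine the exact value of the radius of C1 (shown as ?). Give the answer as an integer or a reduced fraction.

1. [C1∋P]  r_C1² − 484/9 = 0  ⇒  r_C1 = 22/3 (r>0 drops 1)

22/3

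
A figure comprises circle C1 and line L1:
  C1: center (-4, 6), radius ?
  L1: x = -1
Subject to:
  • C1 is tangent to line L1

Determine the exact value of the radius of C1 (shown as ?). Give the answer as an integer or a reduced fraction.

3

1. [C1‖L1]  r_C1² − 9 = 0  ⇒  r_C1 = 3 (r>0 drops 1)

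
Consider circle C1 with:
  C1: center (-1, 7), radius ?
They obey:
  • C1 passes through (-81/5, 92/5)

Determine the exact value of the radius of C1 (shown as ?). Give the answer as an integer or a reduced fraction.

19

1. [C1∋P]  r_C1² − 361 = 0  ⇒  r_C1 = 19 (r>0 drops 1)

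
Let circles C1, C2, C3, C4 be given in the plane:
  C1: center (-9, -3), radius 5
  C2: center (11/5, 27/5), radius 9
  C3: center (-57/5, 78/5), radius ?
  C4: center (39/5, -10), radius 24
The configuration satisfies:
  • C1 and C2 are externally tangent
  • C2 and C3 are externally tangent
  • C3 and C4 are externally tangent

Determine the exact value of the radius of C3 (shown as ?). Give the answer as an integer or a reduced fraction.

1. [ext C2·C3]  r_C3² + 18r_C3 − 208 = 0  ⇒  r_C3 = 8 (r>0 drops 1)
2. [ext C3·C4]  r_C3² + 48r_C3 − 448 = 0  ⇒  r_C3 = 8 (r>0 drops 1)

8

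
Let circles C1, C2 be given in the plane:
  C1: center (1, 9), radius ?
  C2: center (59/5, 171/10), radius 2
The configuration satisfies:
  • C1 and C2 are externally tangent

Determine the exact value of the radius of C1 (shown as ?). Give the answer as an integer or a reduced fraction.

1. [ext C1·C2]  r_C1² + 4r_C1 − 713/4 = 0  ⇒  r_C1 = 23/2 (r>0 drops 1)

23/2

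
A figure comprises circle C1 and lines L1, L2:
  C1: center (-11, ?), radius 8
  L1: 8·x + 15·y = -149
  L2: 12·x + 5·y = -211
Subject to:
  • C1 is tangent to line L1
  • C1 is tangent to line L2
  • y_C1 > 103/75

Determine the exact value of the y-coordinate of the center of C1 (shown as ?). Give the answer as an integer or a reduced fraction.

5

1. [C1‖L1]  y_C1² + (122/15)y_C1 − 197/3 = 0  ⇒  y_C1 = -197/15 or 5
2. [C1‖L2]  y_C1² + (158/5)y_C1 − 183 = 0  ⇒  y_C1 = -183/5 or 5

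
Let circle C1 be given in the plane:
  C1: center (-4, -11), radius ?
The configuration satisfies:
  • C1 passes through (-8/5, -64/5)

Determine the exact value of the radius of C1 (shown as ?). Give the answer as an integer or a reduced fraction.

1. [C1∋P]  r_C1² − 9 = 0  ⇒  r_C1 = 3 (r>0 drops 1)

3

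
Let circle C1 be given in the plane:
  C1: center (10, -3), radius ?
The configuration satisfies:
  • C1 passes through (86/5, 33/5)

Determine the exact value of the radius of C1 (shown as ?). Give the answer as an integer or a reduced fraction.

12

1. [C1∋P]  r_C1² − 144 = 0  ⇒  r_C1 = 12 (r>0 drops 1)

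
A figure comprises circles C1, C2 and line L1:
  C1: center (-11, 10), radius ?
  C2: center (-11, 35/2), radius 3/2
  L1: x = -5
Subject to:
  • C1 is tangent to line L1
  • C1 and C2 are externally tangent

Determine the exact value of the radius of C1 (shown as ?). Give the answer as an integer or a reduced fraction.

1. [C1‖L1]  r_C1² − 36 = 0  ⇒  r_C1 = 6 (r>0 drops 1)
2. [ext C1·C2]  r_C1² + 3r_C1 − 54 = 0  ⇒  r_C1 = 6 (r>0 drops 1)

6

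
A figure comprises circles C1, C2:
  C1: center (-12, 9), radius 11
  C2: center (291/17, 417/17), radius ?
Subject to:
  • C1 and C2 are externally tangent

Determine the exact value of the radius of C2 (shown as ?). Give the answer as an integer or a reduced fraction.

22

1. [ext C1·C2]  r_C2² + 22r_C2 − 968 = 0  ⇒  r_C2 = 22 (r>0 drops 1)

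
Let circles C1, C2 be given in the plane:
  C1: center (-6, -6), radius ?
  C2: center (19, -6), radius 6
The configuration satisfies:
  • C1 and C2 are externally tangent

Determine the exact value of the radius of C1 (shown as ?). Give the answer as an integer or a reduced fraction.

1. [ext C1·C2]  r_C1² + 12r_C1 − 589 = 0  ⇒  r_C1 = 19 (r>0 drops 1)

19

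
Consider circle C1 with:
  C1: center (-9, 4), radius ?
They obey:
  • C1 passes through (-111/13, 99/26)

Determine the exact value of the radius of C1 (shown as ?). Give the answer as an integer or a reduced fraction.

1. [C1∋P]  r_C1² − 1/4 = 0  ⇒  r_C1 = 1/2 (r>0 drops 1)

1/2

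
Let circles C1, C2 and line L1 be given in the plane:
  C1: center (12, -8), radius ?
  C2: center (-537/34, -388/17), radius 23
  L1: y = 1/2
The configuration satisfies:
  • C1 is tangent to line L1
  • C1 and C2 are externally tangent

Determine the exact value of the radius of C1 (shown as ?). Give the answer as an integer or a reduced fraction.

17/2

1. [C1‖L1]  r_C1² − 289/4 = 0  ⇒  r_C1 = 17/2 (r>0 drops 1)
2. [ext C1·C2]  r_C1² + 46r_C1 − 1853/4 = 0  ⇒  r_C1 = 17/2 (r>0 drops 1)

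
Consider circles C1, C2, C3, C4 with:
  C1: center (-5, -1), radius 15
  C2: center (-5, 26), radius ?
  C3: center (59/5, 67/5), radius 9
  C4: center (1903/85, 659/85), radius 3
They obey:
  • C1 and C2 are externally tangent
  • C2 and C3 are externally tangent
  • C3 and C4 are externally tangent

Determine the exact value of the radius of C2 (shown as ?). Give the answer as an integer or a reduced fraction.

12

1. [ext C1·C2]  r_C2² + 30r_C2 − 504 = 0  ⇒  r_C2 = 12 (r>0 drops 1)
2. [ext C2·C3]  r_C2² + 18r_C2 − 360 = 0  ⇒  r_C2 = 12 (r>0 drops 1)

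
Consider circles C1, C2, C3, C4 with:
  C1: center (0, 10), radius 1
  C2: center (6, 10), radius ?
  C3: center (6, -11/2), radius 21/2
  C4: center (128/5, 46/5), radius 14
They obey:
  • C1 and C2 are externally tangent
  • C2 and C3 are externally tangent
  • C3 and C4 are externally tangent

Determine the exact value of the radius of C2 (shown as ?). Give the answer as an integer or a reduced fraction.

5

1. [ext C1·C2]  r_C2² + 2r_C2 − 35 = 0  ⇒  r_C2 = 5 (r>0 drops 1)
2. [ext C2·C3]  r_C2² + 21r_C2 − 130 = 0  ⇒  r_C2 = 5 (r>0 drops 1)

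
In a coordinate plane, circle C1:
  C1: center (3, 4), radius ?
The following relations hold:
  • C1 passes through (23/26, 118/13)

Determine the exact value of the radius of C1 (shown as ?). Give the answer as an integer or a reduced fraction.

1. [C1∋P]  r_C1² − 121/4 = 0  ⇒  r_C1 = 11/2 (r>0 drops 1)

11/2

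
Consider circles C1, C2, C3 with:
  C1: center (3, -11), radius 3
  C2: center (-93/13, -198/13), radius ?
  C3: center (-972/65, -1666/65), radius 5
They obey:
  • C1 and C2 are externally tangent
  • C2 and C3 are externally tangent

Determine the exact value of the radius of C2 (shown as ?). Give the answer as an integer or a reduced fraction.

1. [ext C1·C2]  r_C2² + 6r_C2 − 112 = 0  ⇒  r_C2 = 8 (r>0 drops 1)
2. [ext C2·C3]  r_C2² + 10r_C2 − 144 = 0  ⇒  r_C2 = 8 (r>0 drops 1)

8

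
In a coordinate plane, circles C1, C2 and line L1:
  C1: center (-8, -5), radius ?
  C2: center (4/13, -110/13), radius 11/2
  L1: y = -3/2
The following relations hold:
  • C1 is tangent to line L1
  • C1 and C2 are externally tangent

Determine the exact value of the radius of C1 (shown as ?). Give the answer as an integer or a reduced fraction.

1. [C1‖L1]  r_C1² − 49/4 = 0  ⇒  r_C1 = 7/2 (r>0 drops 1)
2. [ext C1·C2]  r_C1² + 11r_C1 − 203/4 = 0  ⇒  r_C1 = 7/2 (r>0 drops 1)

7/2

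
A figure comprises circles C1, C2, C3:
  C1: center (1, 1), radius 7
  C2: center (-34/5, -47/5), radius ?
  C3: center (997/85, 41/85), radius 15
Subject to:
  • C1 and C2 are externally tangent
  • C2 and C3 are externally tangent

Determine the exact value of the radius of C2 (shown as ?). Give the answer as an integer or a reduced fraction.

1. [ext C1·C2]  r_C2² + 14r_C2 − 120 = 0  ⇒  r_C2 = 6 (r>0 drops 1)
2. [ext C2·C3]  r_C2² + 30r_C2 − 216 = 0  ⇒  r_C2 = 6 (r>0 drops 1)

6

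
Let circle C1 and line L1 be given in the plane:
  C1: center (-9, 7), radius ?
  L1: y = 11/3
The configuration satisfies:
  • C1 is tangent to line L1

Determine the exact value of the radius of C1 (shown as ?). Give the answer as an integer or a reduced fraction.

10/3

1. [C1‖L1]  r_C1² − 100/9 = 0  ⇒  r_C1 = 10/3 (r>0 drops 1)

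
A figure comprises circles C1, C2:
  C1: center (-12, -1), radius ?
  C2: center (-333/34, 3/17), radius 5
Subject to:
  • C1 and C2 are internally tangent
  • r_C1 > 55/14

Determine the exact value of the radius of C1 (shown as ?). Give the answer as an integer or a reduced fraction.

1. [int C1,C2]  r_C1² − 10r_C1 + 75/4 = 0  ⇒  r_C1 = 5/2 or 15/2
2. given r_C1 > 55/14: keep 15/2

15/2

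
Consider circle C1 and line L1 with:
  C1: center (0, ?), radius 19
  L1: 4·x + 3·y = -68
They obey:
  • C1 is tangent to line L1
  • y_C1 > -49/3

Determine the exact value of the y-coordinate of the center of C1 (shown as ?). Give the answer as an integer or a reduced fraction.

9

1. [C1‖L1]  y_C1² + (136/3)y_C1 − 489 = 0  ⇒  y_C1 = -163/3 or 9
2. given y_C1 > -49/3: keep 9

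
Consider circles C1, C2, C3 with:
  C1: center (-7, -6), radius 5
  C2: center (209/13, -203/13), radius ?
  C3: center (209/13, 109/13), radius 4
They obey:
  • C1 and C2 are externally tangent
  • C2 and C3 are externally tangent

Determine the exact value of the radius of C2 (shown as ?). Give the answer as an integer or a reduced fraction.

20

1. [ext C1·C2]  r_C2² + 10r_C2 − 600 = 0  ⇒  r_C2 = 20 (r>0 drops 1)
2. [ext C2·C3]  r_C2² + 8r_C2 − 560 = 0  ⇒  r_C2 = 20 (r>0 drops 1)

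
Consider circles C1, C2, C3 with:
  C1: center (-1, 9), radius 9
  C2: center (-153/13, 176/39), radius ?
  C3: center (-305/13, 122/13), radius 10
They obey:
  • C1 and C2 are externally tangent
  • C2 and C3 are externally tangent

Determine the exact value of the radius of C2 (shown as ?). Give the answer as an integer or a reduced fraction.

8/3

1. [ext C1·C2]  r_C2² + 18r_C2 − 496/9 = 0  ⇒  r_C2 = 8/3 (r>0 drops 1)
2. [ext C2·C3]  r_C2² + 20r_C2 − 544/9 = 0  ⇒  r_C2 = 8/3 (r>0 drops 1)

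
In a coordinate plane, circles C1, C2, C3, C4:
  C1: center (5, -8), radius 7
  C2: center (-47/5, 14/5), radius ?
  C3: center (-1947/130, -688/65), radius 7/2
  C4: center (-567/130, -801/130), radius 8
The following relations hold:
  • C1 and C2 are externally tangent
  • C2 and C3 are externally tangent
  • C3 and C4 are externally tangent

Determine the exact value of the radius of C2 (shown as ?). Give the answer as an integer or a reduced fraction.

1. [ext C1·C2]  r_C2² + 14r_C2 − 275 = 0  ⇒  r_C2 = 11 (r>0 drops 1)
2. [ext C2·C3]  r_C2² + 7r_C2 − 198 = 0  ⇒  r_C2 = 11 (r>0 drops 1)

11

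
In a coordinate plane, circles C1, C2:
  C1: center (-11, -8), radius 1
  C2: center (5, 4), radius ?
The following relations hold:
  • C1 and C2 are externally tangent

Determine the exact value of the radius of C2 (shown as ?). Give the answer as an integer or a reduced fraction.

19

1. [ext C1·C2]  r_C2² + 2r_C2 − 399 = 0  ⇒  r_C2 = 19 (r>0 drops 1)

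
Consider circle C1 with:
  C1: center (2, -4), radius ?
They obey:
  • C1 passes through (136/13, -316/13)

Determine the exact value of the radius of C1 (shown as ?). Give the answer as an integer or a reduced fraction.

22

1. [C1∋P]  r_C1² − 484 = 0  ⇒  r_C1 = 22 (r>0 drops 1)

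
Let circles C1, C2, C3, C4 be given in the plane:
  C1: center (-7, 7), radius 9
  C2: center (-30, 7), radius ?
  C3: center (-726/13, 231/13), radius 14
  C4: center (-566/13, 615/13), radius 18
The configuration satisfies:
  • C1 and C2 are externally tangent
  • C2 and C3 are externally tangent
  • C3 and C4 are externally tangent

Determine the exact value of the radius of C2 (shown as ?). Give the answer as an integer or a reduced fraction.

14

1. [ext C1·C2]  r_C2² + 18r_C2 − 448 = 0  ⇒  r_C2 = 14 (r>0 drops 1)
2. [ext C2·C3]  r_C2² + 28r_C2 − 588 = 0  ⇒  r_C2 = 14 (r>0 drops 1)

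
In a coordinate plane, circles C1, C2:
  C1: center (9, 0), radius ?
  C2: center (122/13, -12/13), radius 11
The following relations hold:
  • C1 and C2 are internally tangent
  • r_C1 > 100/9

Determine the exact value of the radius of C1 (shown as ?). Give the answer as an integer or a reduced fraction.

1. [int C1,C2]  r_C1² − 22r_C1 + 120 = 0  ⇒  r_C1 = 10 or 12
2. given r_C1 > 100/9: keep 12

12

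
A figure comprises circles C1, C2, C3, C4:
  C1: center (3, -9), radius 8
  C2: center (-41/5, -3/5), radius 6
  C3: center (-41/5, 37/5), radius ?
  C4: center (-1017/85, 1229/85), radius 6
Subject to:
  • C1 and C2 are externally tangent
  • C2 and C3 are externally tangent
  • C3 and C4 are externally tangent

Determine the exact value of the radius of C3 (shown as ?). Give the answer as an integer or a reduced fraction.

1. [ext C2·C3]  r_C3² + 12r_C3 − 28 = 0  ⇒  r_C3 = 2 (r>0 drops 1)
2. [ext C3·C4]  r_C3² + 12r_C3 − 28 = 0  ⇒  r_C3 = 2 (r>0 drops 1)

2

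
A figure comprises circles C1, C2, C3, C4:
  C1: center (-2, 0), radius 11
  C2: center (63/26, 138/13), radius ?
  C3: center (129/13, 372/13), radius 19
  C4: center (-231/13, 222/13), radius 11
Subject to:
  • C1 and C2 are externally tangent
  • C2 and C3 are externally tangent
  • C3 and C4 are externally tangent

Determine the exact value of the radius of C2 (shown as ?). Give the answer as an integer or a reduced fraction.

1. [ext C1·C2]  r_C2² + 22r_C2 − 45/4 = 0  ⇒  r_C2 = 1/2 (r>0 drops 1)
2. [ext C2·C3]  r_C2² + 38r_C2 − 77/4 = 0  ⇒  r_C2 = 1/2 (r>0 drops 1)

1/2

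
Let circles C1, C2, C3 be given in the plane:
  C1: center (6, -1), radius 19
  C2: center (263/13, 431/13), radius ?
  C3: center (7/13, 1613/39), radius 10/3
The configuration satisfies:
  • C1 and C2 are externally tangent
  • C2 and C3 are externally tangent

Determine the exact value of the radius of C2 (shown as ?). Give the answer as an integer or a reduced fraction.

18

1. [ext C1·C2]  r_C2² + 38r_C2 − 1008 = 0  ⇒  r_C2 = 18 (r>0 drops 1)
2. [ext C2·C3]  r_C2² + (20/3)r_C2 − 444 = 0  ⇒  r_C2 = 18 (r>0 drops 1)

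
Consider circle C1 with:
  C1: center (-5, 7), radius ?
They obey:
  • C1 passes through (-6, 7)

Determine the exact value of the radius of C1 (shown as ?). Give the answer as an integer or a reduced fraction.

1

1. [C1∋P]  r_C1² − 1 = 0  ⇒  r_C1 = 1 (r>0 drops 1)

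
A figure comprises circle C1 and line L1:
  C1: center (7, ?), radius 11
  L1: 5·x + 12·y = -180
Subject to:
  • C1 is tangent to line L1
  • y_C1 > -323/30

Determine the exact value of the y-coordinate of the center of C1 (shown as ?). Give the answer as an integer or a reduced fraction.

1. [C1‖L1]  y_C1² + (215/6)y_C1 + 179 = 0  ⇒  y_C1 = -179/6 or -6
2. given y_C1 > -323/30: keep -6

-6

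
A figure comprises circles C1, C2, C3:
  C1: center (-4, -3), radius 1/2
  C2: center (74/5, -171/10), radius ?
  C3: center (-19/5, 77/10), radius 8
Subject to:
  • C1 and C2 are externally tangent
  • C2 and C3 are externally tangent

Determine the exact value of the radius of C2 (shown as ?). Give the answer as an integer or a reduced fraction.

23

1. [ext C1·C2]  r_C2² + 1r_C2 − 552 = 0  ⇒  r_C2 = 23 (r>0 drops 1)
2. [ext C2·C3]  r_C2² + 16r_C2 − 897 = 0  ⇒  r_C2 = 23 (r>0 drops 1)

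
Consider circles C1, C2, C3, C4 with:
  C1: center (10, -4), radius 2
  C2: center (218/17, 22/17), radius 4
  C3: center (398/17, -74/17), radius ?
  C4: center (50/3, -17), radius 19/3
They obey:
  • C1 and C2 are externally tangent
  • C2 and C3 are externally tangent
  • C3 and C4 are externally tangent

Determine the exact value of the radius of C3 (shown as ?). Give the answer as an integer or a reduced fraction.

1. [ext C2·C3]  r_C3² + 8r_C3 − 128 = 0  ⇒  r_C3 = 8 (r>0 drops 1)
2. [ext C3·C4]  r_C3² + (38/3)r_C3 − 496/3 = 0  ⇒  r_C3 = 8 (r>0 drops 1)

8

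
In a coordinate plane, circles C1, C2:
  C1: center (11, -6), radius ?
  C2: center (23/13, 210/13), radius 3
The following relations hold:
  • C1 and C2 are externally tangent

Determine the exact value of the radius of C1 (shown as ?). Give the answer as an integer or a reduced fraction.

21

1. [ext C1·C2]  r_C1² + 6r_C1 − 567 = 0  ⇒  r_C1 = 21 (r>0 drops 1)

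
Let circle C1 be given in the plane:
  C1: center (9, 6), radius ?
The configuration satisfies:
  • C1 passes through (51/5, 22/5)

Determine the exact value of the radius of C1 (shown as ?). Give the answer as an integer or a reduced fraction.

2

1. [C1∋P]  r_C1² − 4 = 0  ⇒  r_C1 = 2 (r>0 drops 1)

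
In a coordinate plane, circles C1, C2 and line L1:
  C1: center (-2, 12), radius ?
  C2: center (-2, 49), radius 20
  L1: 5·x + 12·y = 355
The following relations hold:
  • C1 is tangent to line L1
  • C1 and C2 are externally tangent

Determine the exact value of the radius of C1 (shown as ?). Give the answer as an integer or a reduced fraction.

17

1. [C1‖L1]  r_C1² − 289 = 0  ⇒  r_C1 = 17 (r>0 drops 1)
2. [ext C1·C2]  r_C1² + 40r_C1 − 969 = 0  ⇒  r_C1 = 17 (r>0 drops 1)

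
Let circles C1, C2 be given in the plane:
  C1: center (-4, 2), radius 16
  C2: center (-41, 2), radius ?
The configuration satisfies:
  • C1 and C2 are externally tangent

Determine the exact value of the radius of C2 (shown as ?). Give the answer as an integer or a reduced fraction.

1. [ext C1·C2]  r_C2² + 32r_C2 − 1113 = 0  ⇒  r_C2 = 21 (r>0 drops 1)

21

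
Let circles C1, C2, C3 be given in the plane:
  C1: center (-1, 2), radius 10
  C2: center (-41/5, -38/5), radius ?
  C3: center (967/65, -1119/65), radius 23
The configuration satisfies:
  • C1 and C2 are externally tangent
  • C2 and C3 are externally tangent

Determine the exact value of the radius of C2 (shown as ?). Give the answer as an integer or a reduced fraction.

1. [ext C1·C2]  r_C2² + 20r_C2 − 44 = 0  ⇒  r_C2 = 2 (r>0 drops 1)
2. [ext C2·C3]  r_C2² + 46r_C2 − 96 = 0  ⇒  r_C2 = 2 (r>0 drops 1)

2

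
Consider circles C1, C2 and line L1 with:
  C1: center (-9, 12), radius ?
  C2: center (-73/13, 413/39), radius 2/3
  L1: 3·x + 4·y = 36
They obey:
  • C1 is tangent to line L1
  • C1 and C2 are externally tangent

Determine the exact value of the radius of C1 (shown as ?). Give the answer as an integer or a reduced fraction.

3

1. [C1‖L1]  r_C1² − 9 = 0  ⇒  r_C1 = 3 (r>0 drops 1)
2. [ext C1·C2]  r_C1² + (4/3)r_C1 − 13 = 0  ⇒  r_C1 = 3 (r>0 drops 1)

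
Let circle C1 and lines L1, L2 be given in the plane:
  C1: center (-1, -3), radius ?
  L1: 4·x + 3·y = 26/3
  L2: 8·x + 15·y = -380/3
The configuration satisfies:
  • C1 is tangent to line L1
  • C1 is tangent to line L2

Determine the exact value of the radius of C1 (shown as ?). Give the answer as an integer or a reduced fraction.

13/3

1. [C1‖L1]  r_C1² − 169/9 = 0  ⇒  r_C1 = 13/3 (r>0 drops 1)
2. [C1‖L2]  r_C1² − 169/9 = 0  ⇒  r_C1 = 13/3 (r>0 drops 1)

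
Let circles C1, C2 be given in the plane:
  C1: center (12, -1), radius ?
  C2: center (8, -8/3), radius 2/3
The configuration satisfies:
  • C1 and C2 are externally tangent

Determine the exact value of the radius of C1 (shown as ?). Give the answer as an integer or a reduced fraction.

11/3

1. [ext C1·C2]  r_C1² + (4/3)r_C1 − 55/3 = 0  ⇒  r_C1 = 11/3 (r>0 drops 1)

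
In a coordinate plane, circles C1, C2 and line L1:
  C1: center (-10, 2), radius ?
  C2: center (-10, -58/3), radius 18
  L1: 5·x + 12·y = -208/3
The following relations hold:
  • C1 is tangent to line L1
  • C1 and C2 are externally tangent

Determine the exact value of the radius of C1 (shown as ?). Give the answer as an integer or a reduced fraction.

1. [C1‖L1]  r_C1² − 100/9 = 0  ⇒  r_C1 = 10/3 (r>0 drops 1)
2. [ext C1·C2]  r_C1² + 36r_C1 − 1180/9 = 0  ⇒  r_C1 = 10/3 (r>0 drops 1)

10/3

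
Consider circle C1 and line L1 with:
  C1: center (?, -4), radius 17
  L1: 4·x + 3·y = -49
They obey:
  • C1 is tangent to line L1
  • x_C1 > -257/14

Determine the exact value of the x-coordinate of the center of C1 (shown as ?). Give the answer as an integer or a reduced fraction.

1. [C1‖L1]  x_C1² + (37/2)x_C1 − 366 = 0  ⇒  x_C1 = -61/2 or 12
2. given x_C1 > -257/14: keep 12

12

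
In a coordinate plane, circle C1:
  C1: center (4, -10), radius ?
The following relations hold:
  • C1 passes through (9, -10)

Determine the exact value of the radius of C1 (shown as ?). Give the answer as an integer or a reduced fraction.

5

1. [C1∋P]  r_C1² − 25 = 0  ⇒  r_C1 = 5 (r>0 drops 1)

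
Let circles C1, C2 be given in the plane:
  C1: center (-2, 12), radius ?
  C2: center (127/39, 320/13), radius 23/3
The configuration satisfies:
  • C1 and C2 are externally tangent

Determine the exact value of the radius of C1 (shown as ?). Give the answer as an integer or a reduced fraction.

6

1. [ext C1·C2]  r_C1² + (46/3)r_C1 − 128 = 0  ⇒  r_C1 = 6 (r>0 drops 1)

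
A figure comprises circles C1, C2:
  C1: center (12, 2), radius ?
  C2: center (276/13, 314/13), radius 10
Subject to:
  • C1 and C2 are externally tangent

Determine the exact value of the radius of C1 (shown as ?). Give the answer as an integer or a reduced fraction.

14

1. [ext C1·C2]  r_C1² + 20r_C1 − 476 = 0  ⇒  r_C1 = 14 (r>0 drops 1)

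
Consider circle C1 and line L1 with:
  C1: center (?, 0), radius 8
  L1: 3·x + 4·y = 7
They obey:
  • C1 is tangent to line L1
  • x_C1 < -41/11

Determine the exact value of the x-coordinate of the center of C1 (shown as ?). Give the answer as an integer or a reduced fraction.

-11

1. [C1‖L1]  x_C1² − (14/3)x_C1 − 517/3 = 0  ⇒  x_C1 = -11 or 47/3
2. given x_C1 < -41/11: keep -11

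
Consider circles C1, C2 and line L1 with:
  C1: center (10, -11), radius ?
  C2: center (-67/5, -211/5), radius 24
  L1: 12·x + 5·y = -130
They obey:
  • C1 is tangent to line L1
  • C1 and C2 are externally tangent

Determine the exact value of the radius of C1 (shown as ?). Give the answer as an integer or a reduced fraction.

1. [C1‖L1]  r_C1² − 225 = 0  ⇒  r_C1 = 15 (r>0 drops 1)
2. [ext C1·C2]  r_C1² + 48r_C1 − 945 = 0  ⇒  r_C1 = 15 (r>0 drops 1)

15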